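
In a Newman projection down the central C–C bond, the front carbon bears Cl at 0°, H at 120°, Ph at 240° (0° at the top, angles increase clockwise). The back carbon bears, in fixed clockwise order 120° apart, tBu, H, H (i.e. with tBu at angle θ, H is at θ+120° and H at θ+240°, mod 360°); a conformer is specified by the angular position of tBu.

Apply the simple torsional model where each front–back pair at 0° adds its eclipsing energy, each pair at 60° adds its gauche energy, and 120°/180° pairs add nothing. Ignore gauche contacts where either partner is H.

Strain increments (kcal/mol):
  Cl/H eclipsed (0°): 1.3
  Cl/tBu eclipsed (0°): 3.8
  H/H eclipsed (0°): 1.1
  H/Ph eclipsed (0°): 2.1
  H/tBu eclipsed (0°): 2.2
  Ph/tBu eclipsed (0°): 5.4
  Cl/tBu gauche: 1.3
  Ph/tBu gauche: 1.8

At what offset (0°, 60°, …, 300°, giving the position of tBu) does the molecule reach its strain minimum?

60°

tBu at 0° (eclipsed): Cl(0°)/tBu(0°) eclipsed 3.8; H(120°)/H(120°) eclipsed 1.1; Ph(240°)/H(240°) eclipsed 2.1 → 7.0 kcal/mol.
tBu at 60° (staggered): Cl(0°)/tBu(60°) gauche 1.3 → 1.3 kcal/mol.
tBu at 120° (eclipsed): Cl(0°)/H(0°) eclipsed 1.3; H(120°)/tBu(120°) eclipsed 2.2; Ph(240°)/H(240°) eclipsed 2.1 → 5.6 kcal/mol.
tBu at 180° (staggered): Ph(240°)/tBu(180°) gauche 1.8 → 1.8 kcal/mol.
tBu at 240° (eclipsed): Cl(0°)/H(0°) eclipsed 1.3; H(120°)/H(120°) eclipsed 1.1; Ph(240°)/tBu(240°) eclipsed 5.4 → 7.8 kcal/mol.
tBu at 300° (staggered): Cl(0°)/tBu(300°) gauche 1.3; Ph(240°)/tBu(300°) gauche 1.8 → 3.1 kcal/mol.
The minimum (1.3 kcal/mol) occurs with tBu at 60°.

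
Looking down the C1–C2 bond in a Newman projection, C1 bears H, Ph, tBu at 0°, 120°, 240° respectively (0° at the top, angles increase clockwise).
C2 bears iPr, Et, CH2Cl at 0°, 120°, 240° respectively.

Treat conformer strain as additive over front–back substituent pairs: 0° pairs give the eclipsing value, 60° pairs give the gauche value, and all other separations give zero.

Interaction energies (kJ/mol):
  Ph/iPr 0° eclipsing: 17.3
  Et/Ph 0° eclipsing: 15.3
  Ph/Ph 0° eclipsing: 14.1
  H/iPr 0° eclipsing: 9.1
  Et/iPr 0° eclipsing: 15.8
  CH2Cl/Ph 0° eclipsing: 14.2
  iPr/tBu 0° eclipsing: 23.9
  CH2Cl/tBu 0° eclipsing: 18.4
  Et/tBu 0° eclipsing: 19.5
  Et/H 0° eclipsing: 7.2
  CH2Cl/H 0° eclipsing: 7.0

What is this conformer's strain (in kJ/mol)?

42.8 kJ/mol

This conformer (eclipsed): H(0°)/iPr(0°) eclipsed 9.1; Ph(120°)/Et(120°) eclipsed 15.3; tBu(240°)/CH2Cl(240°) eclipsed 18.4 → 42.8 kJ/mol.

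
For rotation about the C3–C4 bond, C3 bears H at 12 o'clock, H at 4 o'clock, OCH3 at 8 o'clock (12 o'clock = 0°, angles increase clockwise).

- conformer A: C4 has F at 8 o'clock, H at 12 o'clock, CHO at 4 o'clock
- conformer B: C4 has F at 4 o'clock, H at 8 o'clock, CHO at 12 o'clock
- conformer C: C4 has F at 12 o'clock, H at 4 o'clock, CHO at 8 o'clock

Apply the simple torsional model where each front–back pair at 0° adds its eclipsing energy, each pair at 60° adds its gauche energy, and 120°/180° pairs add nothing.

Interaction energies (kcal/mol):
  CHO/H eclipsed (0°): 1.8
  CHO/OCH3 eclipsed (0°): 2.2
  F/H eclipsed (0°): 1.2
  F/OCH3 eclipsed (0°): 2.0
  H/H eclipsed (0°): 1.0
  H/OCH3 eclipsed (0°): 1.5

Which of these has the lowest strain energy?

A (eclipsed): H–H eclipsed, H–CHO eclipsed, OCH3–F eclipsed; 1.0 + 1.8 + 2.0 = 4.8 kcal/mol.
B (eclipsed): H–CHO eclipsed, H–F eclipsed, OCH3–H eclipsed; 1.8 + 1.2 + 1.5 = 4.5 kcal/mol.
C (eclipsed): H–F eclipsed, H–H eclipsed, OCH3–CHO eclipsed; 1.2 + 1.0 + 2.2 = 4.4 kcal/mol.
C has the lowest total (4.4 kcal/mol).

C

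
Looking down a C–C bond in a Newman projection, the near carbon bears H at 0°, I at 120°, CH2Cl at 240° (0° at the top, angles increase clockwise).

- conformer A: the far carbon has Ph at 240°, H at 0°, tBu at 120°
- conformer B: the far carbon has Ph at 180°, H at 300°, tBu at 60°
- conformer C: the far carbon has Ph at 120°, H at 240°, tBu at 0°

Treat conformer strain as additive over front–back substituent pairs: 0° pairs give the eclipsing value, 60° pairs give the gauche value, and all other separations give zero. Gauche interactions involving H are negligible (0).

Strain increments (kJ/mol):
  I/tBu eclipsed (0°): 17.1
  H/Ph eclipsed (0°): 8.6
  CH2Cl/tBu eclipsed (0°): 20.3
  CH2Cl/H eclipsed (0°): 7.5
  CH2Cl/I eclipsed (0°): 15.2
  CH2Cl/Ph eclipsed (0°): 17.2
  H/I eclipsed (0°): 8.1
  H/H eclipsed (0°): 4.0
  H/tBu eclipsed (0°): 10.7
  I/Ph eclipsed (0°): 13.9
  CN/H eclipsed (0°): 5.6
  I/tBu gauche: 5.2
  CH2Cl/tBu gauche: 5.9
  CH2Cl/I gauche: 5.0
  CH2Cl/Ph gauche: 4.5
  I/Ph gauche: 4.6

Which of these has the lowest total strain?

B

A (eclipsed): H(0°)/H(0°) eclipsed 4.0; I(120°)/tBu(120°) eclipsed 17.1; CH2Cl(240°)/Ph(240°) eclipsed 17.2 → 38.3 kJ/mol.
B (staggered): I(120°)/Ph(180°) gauche 4.6; I(120°)/tBu(60°) gauche 5.2; CH2Cl(240°)/Ph(180°) gauche 4.5 → 14.3 kJ/mol.
C (eclipsed): H(0°)/tBu(0°) eclipsed 10.7; I(120°)/Ph(120°) eclipsed 13.9; CH2Cl(240°)/H(240°) eclipsed 7.5 → 32.1 kJ/mol.
B has the lowest total (14.3 kJ/mol).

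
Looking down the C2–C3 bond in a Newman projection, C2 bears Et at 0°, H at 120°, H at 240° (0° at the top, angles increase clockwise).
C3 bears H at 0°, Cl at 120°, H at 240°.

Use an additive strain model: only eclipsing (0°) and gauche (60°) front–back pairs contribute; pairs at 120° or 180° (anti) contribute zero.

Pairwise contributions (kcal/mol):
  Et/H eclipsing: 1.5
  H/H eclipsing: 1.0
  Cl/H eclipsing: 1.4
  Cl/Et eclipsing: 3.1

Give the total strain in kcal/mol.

3.9 kcal/mol

This conformer (eclipsed): Et(0°)/H(0°) eclipsed 1.5; H(120°)/Cl(120°) eclipsed 1.4; H(240°)/H(240°) eclipsed 1.0 → 3.9 kcal/mol.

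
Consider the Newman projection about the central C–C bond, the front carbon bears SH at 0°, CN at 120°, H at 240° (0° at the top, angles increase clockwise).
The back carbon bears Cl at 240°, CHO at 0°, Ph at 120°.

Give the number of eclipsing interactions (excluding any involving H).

2

Non-H eclipsing pairs: SH(0°)/CHO(0°); CN(120°)/Ph(120°) — 2 interactions.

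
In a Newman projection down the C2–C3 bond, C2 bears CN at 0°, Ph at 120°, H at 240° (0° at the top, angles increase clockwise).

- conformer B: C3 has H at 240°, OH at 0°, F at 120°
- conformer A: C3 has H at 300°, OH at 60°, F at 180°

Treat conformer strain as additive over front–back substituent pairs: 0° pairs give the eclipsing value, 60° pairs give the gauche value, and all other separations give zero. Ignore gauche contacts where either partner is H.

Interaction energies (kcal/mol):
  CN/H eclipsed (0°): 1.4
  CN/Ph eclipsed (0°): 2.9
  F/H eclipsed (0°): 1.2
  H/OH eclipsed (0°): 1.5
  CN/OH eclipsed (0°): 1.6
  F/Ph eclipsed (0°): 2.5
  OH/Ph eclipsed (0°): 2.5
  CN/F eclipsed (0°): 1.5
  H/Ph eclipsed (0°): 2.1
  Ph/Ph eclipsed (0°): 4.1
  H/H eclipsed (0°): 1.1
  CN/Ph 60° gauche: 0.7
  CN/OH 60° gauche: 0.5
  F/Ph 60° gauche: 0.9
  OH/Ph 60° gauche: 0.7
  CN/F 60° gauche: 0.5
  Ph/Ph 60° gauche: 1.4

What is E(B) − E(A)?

B (eclipsed): CN(0°)/OH(0°) eclipsed 1.6; Ph(120°)/F(120°) eclipsed 2.5; H(240°)/H(240°) eclipsed 1.1 → 5.2 kcal/mol.
A (staggered): CN(0°)/OH(60°) gauche 0.5; Ph(120°)/OH(60°) gauche 0.7; Ph(120°)/F(180°) gauche 0.9 → 2.1 kcal/mol.
E(B) − E(A) = 5.2 − 2.1 = +3.1 kcal/mol.

+3.1 kcal/mol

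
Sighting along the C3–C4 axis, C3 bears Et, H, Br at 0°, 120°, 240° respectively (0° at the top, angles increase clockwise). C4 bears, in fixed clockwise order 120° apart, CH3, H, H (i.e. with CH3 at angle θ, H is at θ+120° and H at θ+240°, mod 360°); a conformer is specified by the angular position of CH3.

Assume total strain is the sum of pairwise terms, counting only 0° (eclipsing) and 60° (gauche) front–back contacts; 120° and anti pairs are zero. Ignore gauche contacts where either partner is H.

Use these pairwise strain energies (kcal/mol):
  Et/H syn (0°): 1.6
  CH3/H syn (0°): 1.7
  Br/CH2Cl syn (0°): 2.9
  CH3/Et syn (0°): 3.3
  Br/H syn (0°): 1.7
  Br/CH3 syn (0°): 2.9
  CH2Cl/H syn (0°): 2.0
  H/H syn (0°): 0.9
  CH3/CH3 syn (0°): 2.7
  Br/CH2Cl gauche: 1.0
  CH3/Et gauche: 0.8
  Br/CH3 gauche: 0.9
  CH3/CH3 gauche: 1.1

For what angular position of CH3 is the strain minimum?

60°

CH3 at 0° is eclipsed. Et at 0° is eclipsed with CH3 at 0° (3.3); H at 120° is eclipsed with H at 120° (0.9); Br at 240° is eclipsed with H at 240° (1.7). Total 5.9 kcal/mol.
CH3 at 60° is staggered. Et at 0° is gauche with CH3 at 60° (0.8). Total 0.8 kcal/mol.
CH3 at 120° is eclipsed. Et at 0° is eclipsed with H at 0° (1.6); H at 120° is eclipsed with CH3 at 120° (1.7); Br at 240° is eclipsed with H at 240° (1.7). Total 5.0 kcal/mol.
CH3 at 180° is staggered. Br at 240° is gauche with CH3 at 180° (0.9). Total 0.9 kcal/mol.
CH3 at 240° is eclipsed. Et at 0° is eclipsed with H at 0° (1.6); H at 120° is eclipsed with H at 120° (0.9); Br at 240° is eclipsed with CH3 at 240° (2.9). Total 5.4 kcal/mol.
CH3 at 300° is staggered. Et at 0° is gauche with CH3 at 300° (0.8); Br at 240° is gauche with CH3 at 300° (0.9). Total 1.7 kcal/mol.
The minimum (0.8 kcal/mol) occurs with CH3 at 60°.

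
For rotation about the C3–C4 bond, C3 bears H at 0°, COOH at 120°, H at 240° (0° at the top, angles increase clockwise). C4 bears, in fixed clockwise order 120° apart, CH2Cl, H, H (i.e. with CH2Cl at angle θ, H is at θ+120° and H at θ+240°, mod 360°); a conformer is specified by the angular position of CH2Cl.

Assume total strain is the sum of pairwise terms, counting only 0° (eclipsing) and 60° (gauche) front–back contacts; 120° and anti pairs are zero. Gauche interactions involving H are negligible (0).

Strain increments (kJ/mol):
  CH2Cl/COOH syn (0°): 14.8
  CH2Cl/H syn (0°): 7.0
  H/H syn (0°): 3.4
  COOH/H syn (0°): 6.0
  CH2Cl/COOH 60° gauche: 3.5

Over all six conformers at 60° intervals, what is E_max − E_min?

21.6 kJ/mol

CH2Cl at 0° (eclipsed): H–CH2Cl eclipsed, COOH–H eclipsed, H–H eclipsed; 7.0 + 6.0 + 3.4 = 16.4 kJ/mol.
CH2Cl at 60° (staggered): COOH–CH2Cl gauche; 3.5 = 3.5 kJ/mol.
CH2Cl at 120° (eclipsed): H–H eclipsed, COOH–CH2Cl eclipsed, H–H eclipsed; 3.4 + 14.8 + 3.4 = 21.6 kJ/mol.
CH2Cl at 180° (staggered): COOH–CH2Cl gauche; 3.5 = 3.5 kJ/mol.
CH2Cl at 240° (eclipsed): H–H eclipsed, COOH–H eclipsed, H–CH2Cl eclipsed; 3.4 + 6.0 + 7.0 = 16.4 kJ/mol.
CH2Cl at 300° (staggered): no non-H gauche contacts → 0.0 kJ/mol.
Max at 120° (21.6 kJ/mol), min at 300° (0.0 kJ/mol); barrier = 21.6 kJ/mol.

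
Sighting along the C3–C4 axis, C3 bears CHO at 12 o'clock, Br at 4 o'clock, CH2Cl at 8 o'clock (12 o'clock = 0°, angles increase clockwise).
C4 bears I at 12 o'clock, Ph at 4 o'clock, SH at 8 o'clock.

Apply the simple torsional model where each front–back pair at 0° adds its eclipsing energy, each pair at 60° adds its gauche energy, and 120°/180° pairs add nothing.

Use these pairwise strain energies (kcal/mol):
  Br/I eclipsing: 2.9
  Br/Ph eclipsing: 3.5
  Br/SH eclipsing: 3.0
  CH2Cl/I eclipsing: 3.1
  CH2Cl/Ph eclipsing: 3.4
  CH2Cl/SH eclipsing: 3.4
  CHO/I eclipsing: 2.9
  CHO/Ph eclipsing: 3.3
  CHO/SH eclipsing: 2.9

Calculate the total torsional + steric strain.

9.8 kcal/mol

This conformer (eclipsed): CHO(0°)/I(0°) eclipsed 2.9; Br(120°)/Ph(120°) eclipsed 3.5; CH2Cl(240°)/SH(240°) eclipsed 3.4 → 9.8 kcal/mol.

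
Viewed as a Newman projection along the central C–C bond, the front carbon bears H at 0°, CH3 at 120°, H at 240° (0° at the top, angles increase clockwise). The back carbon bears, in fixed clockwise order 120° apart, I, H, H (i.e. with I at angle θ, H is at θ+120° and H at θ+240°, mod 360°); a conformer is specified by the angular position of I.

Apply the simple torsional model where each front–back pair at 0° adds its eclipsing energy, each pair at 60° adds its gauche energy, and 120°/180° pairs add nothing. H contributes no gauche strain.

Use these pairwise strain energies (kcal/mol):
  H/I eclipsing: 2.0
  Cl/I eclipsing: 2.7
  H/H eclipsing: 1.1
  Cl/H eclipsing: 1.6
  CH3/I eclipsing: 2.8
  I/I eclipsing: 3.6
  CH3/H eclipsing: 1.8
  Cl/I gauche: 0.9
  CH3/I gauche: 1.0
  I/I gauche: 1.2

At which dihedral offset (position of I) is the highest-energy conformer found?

120°

I at 0° (eclipsed): H(0°)/I(0°) eclipsed 2.0; CH3(120°)/H(120°) eclipsed 1.8; H(240°)/H(240°) eclipsed 1.1 → 4.9 kcal/mol.
I at 60° (staggered): CH3(120°)/I(60°) gauche 1.0 → 1.0 kcal/mol.
I at 120° (eclipsed): H(0°)/H(0°) eclipsed 1.1; CH3(120°)/I(120°) eclipsed 2.8; H(240°)/H(240°) eclipsed 1.1 → 5.0 kcal/mol.
I at 180° (staggered): CH3(120°)/I(180°) gauche 1.0 → 1.0 kcal/mol.
I at 240° (eclipsed): H(0°)/H(0°) eclipsed 1.1; CH3(120°)/H(120°) eclipsed 1.8; H(240°)/I(240°) eclipsed 2.0 → 4.9 kcal/mol.
I at 300° (staggered): no non-H gauche contacts → 0.0 kcal/mol.
The maximum (5.0 kcal/mol) occurs with I at 120°.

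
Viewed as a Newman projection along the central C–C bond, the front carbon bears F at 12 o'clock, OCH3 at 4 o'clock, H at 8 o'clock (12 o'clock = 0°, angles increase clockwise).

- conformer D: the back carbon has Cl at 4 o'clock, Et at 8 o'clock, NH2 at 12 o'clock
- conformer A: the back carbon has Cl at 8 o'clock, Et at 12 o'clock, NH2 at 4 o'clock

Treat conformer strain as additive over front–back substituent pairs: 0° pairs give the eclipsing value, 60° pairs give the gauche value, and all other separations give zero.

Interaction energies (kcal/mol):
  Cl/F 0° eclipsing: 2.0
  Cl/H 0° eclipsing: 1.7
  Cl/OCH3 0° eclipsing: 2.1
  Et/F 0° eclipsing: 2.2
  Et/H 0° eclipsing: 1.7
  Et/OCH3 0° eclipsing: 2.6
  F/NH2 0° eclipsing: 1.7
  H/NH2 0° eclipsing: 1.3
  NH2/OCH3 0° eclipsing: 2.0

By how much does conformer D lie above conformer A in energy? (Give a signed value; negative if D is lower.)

-0.4 kcal/mol

D is eclipsed. F at 0° is eclipsed with NH2 at 0° (1.7); OCH3 at 120° is eclipsed with Cl at 120° (2.1); H at 240° is eclipsed with Et at 240° (1.7). Total 5.5 kcal/mol.
A is eclipsed. F at 0° is eclipsed with Et at 0° (2.2); OCH3 at 120° is eclipsed with NH2 at 120° (2.0); H at 240° is eclipsed with Cl at 240° (1.7). Total 5.9 kcal/mol.
E(D) − E(A) = 5.5 − 5.9 = -0.4 kcal/mol.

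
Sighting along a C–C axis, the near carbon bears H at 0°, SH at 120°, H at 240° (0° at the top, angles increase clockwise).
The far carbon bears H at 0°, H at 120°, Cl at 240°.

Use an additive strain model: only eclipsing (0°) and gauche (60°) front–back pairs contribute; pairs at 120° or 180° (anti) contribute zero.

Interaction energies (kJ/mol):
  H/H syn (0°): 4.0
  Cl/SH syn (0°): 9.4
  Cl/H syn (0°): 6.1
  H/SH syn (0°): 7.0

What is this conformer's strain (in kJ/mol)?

This conformer (eclipsed): H–H eclipsed, SH–H eclipsed, H–Cl eclipsed; 4.0 + 7.0 + 6.1 = 17.1 kJ/mol.

17.1 kJ/mol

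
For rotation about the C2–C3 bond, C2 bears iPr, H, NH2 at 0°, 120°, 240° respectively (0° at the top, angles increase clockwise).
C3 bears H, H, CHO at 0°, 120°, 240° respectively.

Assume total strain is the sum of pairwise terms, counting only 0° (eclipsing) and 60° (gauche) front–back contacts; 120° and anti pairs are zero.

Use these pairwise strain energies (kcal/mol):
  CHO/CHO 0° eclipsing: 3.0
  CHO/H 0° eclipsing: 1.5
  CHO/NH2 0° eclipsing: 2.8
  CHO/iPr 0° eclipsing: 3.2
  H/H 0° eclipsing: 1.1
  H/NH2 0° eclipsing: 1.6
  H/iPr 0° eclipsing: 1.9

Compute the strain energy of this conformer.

5.8 kcal/mol

This conformer (eclipsed): iPr–H eclipsed, H–H eclipsed, NH2–CHO eclipsed; 1.9 + 1.1 + 2.8 = 5.8 kcal/mol.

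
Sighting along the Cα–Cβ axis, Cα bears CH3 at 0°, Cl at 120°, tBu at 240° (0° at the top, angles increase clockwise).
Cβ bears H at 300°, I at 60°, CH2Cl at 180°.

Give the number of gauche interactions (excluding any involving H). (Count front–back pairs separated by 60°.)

4

Non-H gauche pairs: CH3(0°)/I(60°); Cl(120°)/I(60°); Cl(120°)/CH2Cl(180°); tBu(240°)/CH2Cl(180°) — 4 interactions.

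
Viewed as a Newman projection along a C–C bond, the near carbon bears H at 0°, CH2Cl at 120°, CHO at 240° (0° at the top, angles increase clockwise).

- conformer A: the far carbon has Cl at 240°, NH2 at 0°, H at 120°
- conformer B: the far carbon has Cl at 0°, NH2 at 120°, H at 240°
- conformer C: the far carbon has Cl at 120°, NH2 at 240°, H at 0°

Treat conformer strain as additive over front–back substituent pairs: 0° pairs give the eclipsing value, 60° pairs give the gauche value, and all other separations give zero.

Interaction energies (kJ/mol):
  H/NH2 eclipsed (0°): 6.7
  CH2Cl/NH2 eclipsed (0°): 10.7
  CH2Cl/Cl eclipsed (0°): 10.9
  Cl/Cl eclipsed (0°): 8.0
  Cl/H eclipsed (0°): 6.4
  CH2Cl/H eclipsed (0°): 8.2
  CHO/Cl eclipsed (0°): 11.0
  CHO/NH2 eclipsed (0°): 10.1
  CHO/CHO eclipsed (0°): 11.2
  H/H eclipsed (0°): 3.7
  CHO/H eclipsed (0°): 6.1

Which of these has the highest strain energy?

A

A (eclipsed): H(0°)/NH2(0°) eclipsed 6.7; CH2Cl(120°)/H(120°) eclipsed 8.2; CHO(240°)/Cl(240°) eclipsed 11.0 → 25.9 kJ/mol.
B (eclipsed): H(0°)/Cl(0°) eclipsed 6.4; CH2Cl(120°)/NH2(120°) eclipsed 10.7; CHO(240°)/H(240°) eclipsed 6.1 → 23.2 kJ/mol.
C (eclipsed): H(0°)/H(0°) eclipsed 3.7; CH2Cl(120°)/Cl(120°) eclipsed 10.9; CHO(240°)/NH2(240°) eclipsed 10.1 → 24.7 kJ/mol.
A has the highest total (25.9 kJ/mol).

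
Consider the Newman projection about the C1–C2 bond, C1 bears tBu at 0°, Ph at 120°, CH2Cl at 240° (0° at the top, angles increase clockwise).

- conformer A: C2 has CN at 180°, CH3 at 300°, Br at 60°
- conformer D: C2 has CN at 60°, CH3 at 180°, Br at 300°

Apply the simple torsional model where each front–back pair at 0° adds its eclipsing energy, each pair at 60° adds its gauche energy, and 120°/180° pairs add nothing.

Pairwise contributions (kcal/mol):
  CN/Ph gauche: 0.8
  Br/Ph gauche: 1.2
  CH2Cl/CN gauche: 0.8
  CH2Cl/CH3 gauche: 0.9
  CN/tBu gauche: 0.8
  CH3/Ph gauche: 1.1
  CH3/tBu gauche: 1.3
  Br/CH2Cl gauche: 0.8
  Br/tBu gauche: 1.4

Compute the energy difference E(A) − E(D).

A (staggered): tBu(0°)/CH3(300°) gauche 1.3; tBu(0°)/Br(60°) gauche 1.4; Ph(120°)/CN(180°) gauche 0.8; Ph(120°)/Br(60°) gauche 1.2; CH2Cl(240°)/CN(180°) gauche 0.8; CH2Cl(240°)/CH3(300°) gauche 0.9 → 6.4 kcal/mol.
D (staggered): tBu(0°)/CN(60°) gauche 0.8; tBu(0°)/Br(300°) gauche 1.4; Ph(120°)/CN(60°) gauche 0.8; Ph(120°)/CH3(180°) gauche 1.1; CH2Cl(240°)/CH3(180°) gauche 0.9; CH2Cl(240°)/Br(300°) gauche 0.8 → 5.8 kcal/mol.
E(A) − E(D) = 6.4 − 5.8 = +0.6 kcal/mol.

+0.6 kcal/mol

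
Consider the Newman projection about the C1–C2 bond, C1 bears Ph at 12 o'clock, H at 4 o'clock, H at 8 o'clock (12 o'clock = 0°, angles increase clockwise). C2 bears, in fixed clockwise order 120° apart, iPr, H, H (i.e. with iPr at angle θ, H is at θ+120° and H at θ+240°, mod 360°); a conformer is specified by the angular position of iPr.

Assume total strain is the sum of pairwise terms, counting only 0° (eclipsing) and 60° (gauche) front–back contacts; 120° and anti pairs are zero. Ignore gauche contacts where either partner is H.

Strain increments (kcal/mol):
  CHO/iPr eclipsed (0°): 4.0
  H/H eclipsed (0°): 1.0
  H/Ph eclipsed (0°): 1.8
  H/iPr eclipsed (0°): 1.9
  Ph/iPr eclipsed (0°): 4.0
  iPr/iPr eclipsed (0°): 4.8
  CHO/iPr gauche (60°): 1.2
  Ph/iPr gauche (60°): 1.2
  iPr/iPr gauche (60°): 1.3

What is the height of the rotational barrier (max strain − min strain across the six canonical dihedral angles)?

iPr at 0° (eclipsed): Ph(0°)/iPr(0°) eclipsed 4.0; H(120°)/H(120°) eclipsed 1.0; H(240°)/H(240°) eclipsed 1.0 → 6.0 kcal/mol.
iPr at 60° (staggered): Ph(0°)/iPr(60°) gauche 1.2 → 1.2 kcal/mol.
iPr at 120° (eclipsed): Ph(0°)/H(0°) eclipsed 1.8; H(120°)/iPr(120°) eclipsed 1.9; H(240°)/H(240°) eclipsed 1.0 → 4.7 kcal/mol.
iPr at 180° (staggered): no non-H gauche contacts → 0.0 kcal/mol.
iPr at 240° (eclipsed): Ph(0°)/H(0°) eclipsed 1.8; H(120°)/H(120°) eclipsed 1.0; H(240°)/iPr(240°) eclipsed 1.9 → 4.7 kcal/mol.
iPr at 300° (staggered): Ph(0°)/iPr(300°) gauche 1.2 → 1.2 kcal/mol.
Max at 0° (6.0 kcal/mol), min at 180° (0.0 kcal/mol); barrier = 6.0 kcal/mol.

6.0 kcal/mol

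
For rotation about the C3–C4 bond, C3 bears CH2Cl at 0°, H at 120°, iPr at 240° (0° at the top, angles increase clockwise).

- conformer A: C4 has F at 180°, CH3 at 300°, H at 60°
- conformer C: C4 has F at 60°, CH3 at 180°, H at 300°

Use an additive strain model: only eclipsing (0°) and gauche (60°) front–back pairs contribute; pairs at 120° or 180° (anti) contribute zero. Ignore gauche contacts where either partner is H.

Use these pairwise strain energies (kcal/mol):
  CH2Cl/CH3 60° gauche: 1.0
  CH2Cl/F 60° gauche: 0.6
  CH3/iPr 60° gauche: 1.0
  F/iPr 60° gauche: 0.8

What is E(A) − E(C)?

+1.2 kcal/mol

A (staggered): CH2Cl–CH3 gauche, iPr–F gauche, iPr–CH3 gauche; 1.0 + 0.8 + 1.0 = 2.8 kcal/mol.
C (staggered): CH2Cl–F gauche, iPr–CH3 gauche; 0.6 + 1.0 = 1.6 kcal/mol.
E(A) − E(C) = 2.8 − 1.6 = +1.2 kcal/mol.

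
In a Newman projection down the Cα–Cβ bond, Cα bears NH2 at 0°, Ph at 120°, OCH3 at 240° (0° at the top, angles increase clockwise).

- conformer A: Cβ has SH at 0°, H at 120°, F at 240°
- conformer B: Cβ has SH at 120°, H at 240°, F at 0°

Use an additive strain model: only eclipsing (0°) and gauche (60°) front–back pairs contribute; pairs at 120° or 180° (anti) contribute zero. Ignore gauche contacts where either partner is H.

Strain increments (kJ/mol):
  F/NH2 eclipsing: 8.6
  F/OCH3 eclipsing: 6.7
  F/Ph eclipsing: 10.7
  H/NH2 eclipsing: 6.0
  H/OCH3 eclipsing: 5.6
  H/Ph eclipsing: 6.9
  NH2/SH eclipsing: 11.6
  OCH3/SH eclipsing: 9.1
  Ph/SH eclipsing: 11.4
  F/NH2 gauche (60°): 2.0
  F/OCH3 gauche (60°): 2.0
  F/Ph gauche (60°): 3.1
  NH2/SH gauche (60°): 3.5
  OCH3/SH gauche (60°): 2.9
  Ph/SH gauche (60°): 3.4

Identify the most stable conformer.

A

A is eclipsed. NH2 at 0° is eclipsed with SH at 0° (11.6); Ph at 120° is eclipsed with H at 120° (6.9); OCH3 at 240° is eclipsed with F at 240° (6.7). Total 25.2 kJ/mol.
B is eclipsed. NH2 at 0° is eclipsed with F at 0° (8.6); Ph at 120° is eclipsed with SH at 120° (11.4); OCH3 at 240° is eclipsed with H at 240° (5.6). Total 25.6 kJ/mol.
A has the lowest total (25.2 kJ/mol).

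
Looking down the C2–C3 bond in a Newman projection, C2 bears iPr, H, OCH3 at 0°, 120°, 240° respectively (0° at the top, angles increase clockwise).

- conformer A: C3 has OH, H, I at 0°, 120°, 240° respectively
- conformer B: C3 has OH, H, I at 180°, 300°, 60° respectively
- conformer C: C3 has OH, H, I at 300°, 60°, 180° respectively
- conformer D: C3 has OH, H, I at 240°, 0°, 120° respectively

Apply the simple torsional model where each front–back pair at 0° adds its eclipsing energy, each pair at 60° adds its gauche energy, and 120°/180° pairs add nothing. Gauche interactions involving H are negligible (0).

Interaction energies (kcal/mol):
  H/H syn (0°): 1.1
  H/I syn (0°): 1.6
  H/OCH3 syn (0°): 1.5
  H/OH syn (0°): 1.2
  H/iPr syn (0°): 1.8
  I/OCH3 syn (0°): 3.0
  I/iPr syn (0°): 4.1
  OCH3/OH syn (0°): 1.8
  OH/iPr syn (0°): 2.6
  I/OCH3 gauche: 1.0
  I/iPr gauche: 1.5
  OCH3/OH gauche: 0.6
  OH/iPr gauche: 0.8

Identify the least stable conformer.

A (eclipsed): iPr–OH eclipsed, H–H eclipsed, OCH3–I eclipsed; 2.6 + 1.1 + 3.0 = 6.7 kcal/mol.
B (staggered): iPr–I gauche, OCH3–OH gauche; 1.5 + 0.6 = 2.1 kcal/mol.
C (staggered): iPr–OH gauche, OCH3–OH gauche, OCH3–I gauche; 0.8 + 0.6 + 1.0 = 2.4 kcal/mol.
D (eclipsed): iPr–H eclipsed, H–I eclipsed, OCH3–OH eclipsed; 1.8 + 1.6 + 1.8 = 5.2 kcal/mol.
A has the highest total (6.7 kcal/mol).

A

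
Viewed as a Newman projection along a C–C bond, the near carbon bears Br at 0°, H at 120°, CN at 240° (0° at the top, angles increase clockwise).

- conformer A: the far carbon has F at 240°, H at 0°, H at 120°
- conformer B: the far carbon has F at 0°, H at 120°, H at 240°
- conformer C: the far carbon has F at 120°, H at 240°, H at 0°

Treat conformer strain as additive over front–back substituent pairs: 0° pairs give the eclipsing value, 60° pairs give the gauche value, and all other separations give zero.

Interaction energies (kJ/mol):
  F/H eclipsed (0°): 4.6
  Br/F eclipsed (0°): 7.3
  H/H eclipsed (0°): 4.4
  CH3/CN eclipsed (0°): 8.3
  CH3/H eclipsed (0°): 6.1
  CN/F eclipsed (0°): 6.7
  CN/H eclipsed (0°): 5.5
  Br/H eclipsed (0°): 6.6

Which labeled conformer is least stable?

A

A is eclipsed. Br at 0° is eclipsed with H at 0° (6.6); H at 120° is eclipsed with H at 120° (4.4); CN at 240° is eclipsed with F at 240° (6.7). Total 17.7 kJ/mol.
B is eclipsed. Br at 0° is eclipsed with F at 0° (7.3); H at 120° is eclipsed with H at 120° (4.4); CN at 240° is eclipsed with H at 240° (5.5). Total 17.2 kJ/mol.
C is eclipsed. Br at 0° is eclipsed with H at 0° (6.6); H at 120° is eclipsed with F at 120° (4.6); CN at 240° is eclipsed with H at 240° (5.5). Total 16.7 kJ/mol.
A has the highest total (17.7 kJ/mol).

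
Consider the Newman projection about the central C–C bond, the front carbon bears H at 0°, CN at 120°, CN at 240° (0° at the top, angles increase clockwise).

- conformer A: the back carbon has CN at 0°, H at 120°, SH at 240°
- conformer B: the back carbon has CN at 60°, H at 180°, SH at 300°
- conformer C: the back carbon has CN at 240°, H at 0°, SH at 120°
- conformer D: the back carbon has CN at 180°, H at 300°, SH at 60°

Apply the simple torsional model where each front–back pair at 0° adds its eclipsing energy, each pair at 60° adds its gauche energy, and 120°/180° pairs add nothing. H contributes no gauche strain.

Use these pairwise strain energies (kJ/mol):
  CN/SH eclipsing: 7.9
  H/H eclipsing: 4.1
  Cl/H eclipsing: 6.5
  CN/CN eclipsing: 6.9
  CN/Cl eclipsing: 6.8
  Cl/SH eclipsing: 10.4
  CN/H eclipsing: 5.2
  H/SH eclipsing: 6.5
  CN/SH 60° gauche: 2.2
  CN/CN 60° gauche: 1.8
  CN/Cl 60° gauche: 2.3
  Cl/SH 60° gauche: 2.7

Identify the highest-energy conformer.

C

A (eclipsed): H(0°)/CN(0°) eclipsed 5.2; CN(120°)/H(120°) eclipsed 5.2; CN(240°)/SH(240°) eclipsed 7.9 → 18.3 kJ/mol.
B (staggered): CN(120°)/CN(60°) gauche 1.8; CN(240°)/SH(300°) gauche 2.2 → 4.0 kJ/mol.
C (eclipsed): H(0°)/H(0°) eclipsed 4.1; CN(120°)/SH(120°) eclipsed 7.9; CN(240°)/CN(240°) eclipsed 6.9 → 18.9 kJ/mol.
D (staggered): CN(120°)/CN(180°) gauche 1.8; CN(120°)/SH(60°) gauche 2.2; CN(240°)/CN(180°) gauche 1.8 → 5.8 kJ/mol.
C has the highest total (18.9 kJ/mol).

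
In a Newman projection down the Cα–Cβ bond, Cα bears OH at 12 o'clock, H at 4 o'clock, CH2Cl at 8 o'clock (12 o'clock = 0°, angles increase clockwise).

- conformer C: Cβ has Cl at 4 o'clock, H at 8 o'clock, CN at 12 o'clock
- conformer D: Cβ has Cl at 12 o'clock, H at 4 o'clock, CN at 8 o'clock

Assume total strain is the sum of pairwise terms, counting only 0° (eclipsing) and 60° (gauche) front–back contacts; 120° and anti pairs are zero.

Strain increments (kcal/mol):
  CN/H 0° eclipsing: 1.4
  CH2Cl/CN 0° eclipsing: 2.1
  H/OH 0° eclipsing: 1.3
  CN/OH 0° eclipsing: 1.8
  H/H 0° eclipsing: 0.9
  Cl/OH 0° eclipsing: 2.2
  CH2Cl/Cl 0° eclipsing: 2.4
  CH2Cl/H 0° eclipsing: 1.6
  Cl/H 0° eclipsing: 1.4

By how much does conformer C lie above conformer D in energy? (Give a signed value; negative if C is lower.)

C (eclipsed): OH–CN eclipsed, H–Cl eclipsed, CH2Cl–H eclipsed; 1.8 + 1.4 + 1.6 = 4.8 kcal/mol.
D (eclipsed): OH–Cl eclipsed, H–H eclipsed, CH2Cl–CN eclipsed; 2.2 + 0.9 + 2.1 = 5.2 kcal/mol.
E(C) − E(D) = 4.8 − 5.2 = -0.4 kcal/mol.

-0.4 kcal/mol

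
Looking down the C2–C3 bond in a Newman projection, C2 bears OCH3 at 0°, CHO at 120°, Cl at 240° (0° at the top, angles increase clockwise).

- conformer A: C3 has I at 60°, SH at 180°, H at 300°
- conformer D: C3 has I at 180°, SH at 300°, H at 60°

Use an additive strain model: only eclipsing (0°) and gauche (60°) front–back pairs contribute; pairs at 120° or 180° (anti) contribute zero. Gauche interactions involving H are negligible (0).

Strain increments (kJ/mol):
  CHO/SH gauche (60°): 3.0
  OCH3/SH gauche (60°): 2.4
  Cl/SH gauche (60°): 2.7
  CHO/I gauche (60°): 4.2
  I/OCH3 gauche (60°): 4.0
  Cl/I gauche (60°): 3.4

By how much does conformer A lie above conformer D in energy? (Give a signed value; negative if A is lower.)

A (staggered): OCH3(0°)/I(60°) gauche 4.0; CHO(120°)/I(60°) gauche 4.2; CHO(120°)/SH(180°) gauche 3.0; Cl(240°)/SH(180°) gauche 2.7 → 13.9 kJ/mol.
D (staggered): OCH3(0°)/SH(300°) gauche 2.4; CHO(120°)/I(180°) gauche 4.2; Cl(240°)/I(180°) gauche 3.4; Cl(240°)/SH(300°) gauche 2.7 → 12.7 kJ/mol.
E(A) − E(D) = 13.9 − 12.7 = +1.2 kJ/mol.

+1.2 kJ/mol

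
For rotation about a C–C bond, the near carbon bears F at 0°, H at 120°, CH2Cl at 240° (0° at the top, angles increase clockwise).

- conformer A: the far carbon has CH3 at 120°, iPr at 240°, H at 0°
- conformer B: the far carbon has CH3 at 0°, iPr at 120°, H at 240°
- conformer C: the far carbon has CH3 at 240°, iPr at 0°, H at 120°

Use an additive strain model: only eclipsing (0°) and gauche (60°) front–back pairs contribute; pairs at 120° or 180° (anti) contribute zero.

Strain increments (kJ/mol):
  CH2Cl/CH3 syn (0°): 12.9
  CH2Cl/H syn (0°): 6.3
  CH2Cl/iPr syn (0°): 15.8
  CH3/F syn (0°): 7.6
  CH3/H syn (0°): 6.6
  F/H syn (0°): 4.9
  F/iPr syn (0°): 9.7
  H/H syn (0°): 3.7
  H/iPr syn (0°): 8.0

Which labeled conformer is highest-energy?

A (eclipsed): F(0°)/H(0°) eclipsed 4.9; H(120°)/CH3(120°) eclipsed 6.6; CH2Cl(240°)/iPr(240°) eclipsed 15.8 → 27.3 kJ/mol.
B (eclipsed): F(0°)/CH3(0°) eclipsed 7.6; H(120°)/iPr(120°) eclipsed 8.0; CH2Cl(240°)/H(240°) eclipsed 6.3 → 21.9 kJ/mol.
C (eclipsed): F(0°)/iPr(0°) eclipsed 9.7; H(120°)/H(120°) eclipsed 3.7; CH2Cl(240°)/CH3(240°) eclipsed 12.9 → 26.3 kJ/mol.
A has the highest total (27.3 kJ/mol).

A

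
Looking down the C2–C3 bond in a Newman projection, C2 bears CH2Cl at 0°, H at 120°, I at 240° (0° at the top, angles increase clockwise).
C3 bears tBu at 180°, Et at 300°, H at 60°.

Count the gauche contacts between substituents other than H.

3

Non-H gauche pairs: CH2Cl(0°)/Et(300°); I(240°)/tBu(180°); I(240°)/Et(300°) — 3 interactions.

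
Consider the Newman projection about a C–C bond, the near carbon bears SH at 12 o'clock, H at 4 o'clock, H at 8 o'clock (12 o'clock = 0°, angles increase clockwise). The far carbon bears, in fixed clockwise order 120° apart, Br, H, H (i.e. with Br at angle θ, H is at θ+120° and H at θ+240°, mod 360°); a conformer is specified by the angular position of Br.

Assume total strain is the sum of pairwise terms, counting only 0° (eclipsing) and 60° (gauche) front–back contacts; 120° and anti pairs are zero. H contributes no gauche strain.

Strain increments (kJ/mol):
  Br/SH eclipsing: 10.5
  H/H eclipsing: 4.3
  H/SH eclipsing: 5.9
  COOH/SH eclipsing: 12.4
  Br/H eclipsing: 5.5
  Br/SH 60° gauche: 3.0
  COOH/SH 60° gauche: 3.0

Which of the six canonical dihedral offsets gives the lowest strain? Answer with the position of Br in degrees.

Br at 0° is eclipsed. SH at 0° is eclipsed with Br at 0° (10.5); H at 120° is eclipsed with H at 120° (4.3); H at 240° is eclipsed with H at 240° (4.3). Total 19.1 kJ/mol.
Br at 60° is staggered. SH at 0° is gauche with Br at 60° (3.0). Total 3.0 kJ/mol.
Br at 120° is eclipsed. SH at 0° is eclipsed with H at 0° (5.9); H at 120° is eclipsed with Br at 120° (5.5); H at 240° is eclipsed with H at 240° (4.3). Total 15.7 kJ/mol.
Br at 180° (staggered): no non-H gauche contacts → 0.0 kJ/mol.
Br at 240° is eclipsed. SH at 0° is eclipsed with H at 0° (5.9); H at 120° is eclipsed with H at 120° (4.3); H at 240° is eclipsed with Br at 240° (5.5). Total 15.7 kJ/mol.
Br at 300° is staggered. SH at 0° is gauche with Br at 300° (3.0). Total 3.0 kJ/mol.
The minimum (0.0 kJ/mol) occurs with Br at 180°.

180°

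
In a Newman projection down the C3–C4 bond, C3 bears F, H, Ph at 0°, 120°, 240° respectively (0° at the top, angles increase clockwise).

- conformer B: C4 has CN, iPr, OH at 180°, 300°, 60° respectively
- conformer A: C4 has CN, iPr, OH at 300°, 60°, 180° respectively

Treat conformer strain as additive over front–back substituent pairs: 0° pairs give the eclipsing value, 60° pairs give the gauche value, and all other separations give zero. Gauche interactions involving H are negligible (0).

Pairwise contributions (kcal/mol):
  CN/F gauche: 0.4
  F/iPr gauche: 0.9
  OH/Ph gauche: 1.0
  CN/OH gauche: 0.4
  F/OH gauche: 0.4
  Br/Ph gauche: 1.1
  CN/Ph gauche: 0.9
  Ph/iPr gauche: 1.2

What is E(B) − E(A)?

+0.2 kcal/mol

B (staggered): F(0°)/iPr(300°) gauche 0.9; F(0°)/OH(60°) gauche 0.4; Ph(240°)/CN(180°) gauche 0.9; Ph(240°)/iPr(300°) gauche 1.2 → 3.4 kcal/mol.
A (staggered): F(0°)/CN(300°) gauche 0.4; F(0°)/iPr(60°) gauche 0.9; Ph(240°)/CN(300°) gauche 0.9; Ph(240°)/OH(180°) gauche 1.0 → 3.2 kcal/mol.
E(B) − E(A) = 3.4 − 3.2 = +0.2 kcal/mol.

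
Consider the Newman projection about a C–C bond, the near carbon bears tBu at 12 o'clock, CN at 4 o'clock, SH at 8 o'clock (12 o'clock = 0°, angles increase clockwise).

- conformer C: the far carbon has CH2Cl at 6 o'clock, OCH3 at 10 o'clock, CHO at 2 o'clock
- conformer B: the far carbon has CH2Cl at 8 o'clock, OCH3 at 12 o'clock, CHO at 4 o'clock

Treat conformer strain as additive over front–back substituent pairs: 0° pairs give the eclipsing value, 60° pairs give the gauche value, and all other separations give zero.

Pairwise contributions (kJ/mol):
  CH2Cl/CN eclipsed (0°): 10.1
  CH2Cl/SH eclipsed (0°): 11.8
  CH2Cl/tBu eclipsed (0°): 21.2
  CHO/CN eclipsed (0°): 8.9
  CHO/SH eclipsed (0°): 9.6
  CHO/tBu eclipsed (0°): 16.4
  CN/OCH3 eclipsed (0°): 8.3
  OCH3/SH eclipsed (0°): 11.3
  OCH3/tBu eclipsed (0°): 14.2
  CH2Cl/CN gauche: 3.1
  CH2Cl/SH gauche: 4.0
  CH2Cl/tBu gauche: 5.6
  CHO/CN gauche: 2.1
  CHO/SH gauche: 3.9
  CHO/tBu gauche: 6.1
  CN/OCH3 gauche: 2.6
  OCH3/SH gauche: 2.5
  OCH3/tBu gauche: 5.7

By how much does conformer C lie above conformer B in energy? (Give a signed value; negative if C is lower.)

C (staggered): tBu(0°)/OCH3(300°) gauche 5.7; tBu(0°)/CHO(60°) gauche 6.1; CN(120°)/CH2Cl(180°) gauche 3.1; CN(120°)/CHO(60°) gauche 2.1; SH(240°)/CH2Cl(180°) gauche 4.0; SH(240°)/OCH3(300°) gauche 2.5 → 23.5 kJ/mol.
B (eclipsed): tBu(0°)/OCH3(0°) eclipsed 14.2; CN(120°)/CHO(120°) eclipsed 8.9; SH(240°)/CH2Cl(240°) eclipsed 11.8 → 34.9 kJ/mol.
E(C) − E(B) = 23.5 − 34.9 = -11.4 kJ/mol.

-11.4 kJ/mol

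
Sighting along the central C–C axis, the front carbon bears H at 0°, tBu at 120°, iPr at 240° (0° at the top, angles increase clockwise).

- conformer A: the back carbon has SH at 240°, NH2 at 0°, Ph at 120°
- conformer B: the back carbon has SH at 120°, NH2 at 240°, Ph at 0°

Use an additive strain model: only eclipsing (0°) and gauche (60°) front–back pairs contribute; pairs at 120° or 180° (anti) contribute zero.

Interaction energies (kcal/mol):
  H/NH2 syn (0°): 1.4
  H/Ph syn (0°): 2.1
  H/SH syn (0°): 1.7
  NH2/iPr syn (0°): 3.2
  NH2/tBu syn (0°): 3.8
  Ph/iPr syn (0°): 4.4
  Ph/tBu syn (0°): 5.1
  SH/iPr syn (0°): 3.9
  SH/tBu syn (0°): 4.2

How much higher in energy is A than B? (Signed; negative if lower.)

A is eclipsed. H at 0° is eclipsed with NH2 at 0° (1.4); tBu at 120° is eclipsed with Ph at 120° (5.1); iPr at 240° is eclipsed with SH at 240° (3.9). Total 10.4 kcal/mol.
B is eclipsed. H at 0° is eclipsed with Ph at 0° (2.1); tBu at 120° is eclipsed with SH at 120° (4.2); iPr at 240° is eclipsed with NH2 at 240° (3.2). Total 9.5 kcal/mol.
E(A) − E(B) = 10.4 − 9.5 = +0.9 kcal/mol.

+0.9 kcal/mol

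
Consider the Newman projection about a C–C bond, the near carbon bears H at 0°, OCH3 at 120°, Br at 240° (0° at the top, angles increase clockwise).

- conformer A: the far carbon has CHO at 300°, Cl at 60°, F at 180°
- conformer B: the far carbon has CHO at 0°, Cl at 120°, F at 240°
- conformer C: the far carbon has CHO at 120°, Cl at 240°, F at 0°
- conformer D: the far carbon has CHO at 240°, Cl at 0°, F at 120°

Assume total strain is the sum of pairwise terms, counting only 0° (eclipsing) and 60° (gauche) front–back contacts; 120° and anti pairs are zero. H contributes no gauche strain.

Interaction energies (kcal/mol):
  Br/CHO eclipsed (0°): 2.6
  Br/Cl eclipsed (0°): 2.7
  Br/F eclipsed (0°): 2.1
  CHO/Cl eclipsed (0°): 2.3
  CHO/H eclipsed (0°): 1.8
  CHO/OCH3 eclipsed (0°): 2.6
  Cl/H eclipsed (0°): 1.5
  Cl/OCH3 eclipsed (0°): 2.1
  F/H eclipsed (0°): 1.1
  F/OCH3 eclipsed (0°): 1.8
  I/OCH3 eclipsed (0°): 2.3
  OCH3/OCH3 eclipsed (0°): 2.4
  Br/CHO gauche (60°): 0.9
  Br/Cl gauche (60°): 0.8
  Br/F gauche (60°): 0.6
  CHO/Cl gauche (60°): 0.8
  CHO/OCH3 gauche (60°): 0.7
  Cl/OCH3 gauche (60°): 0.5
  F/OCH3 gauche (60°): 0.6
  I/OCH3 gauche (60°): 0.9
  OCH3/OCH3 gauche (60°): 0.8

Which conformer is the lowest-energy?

A

A (staggered): OCH3(120°)/Cl(60°) gauche 0.5; OCH3(120°)/F(180°) gauche 0.6; Br(240°)/CHO(300°) gauche 0.9; Br(240°)/F(180°) gauche 0.6 → 2.6 kcal/mol.
B (eclipsed): H(0°)/CHO(0°) eclipsed 1.8; OCH3(120°)/Cl(120°) eclipsed 2.1; Br(240°)/F(240°) eclipsed 2.1 → 6.0 kcal/mol.
C (eclipsed): H(0°)/F(0°) eclipsed 1.1; OCH3(120°)/CHO(120°) eclipsed 2.6; Br(240°)/Cl(240°) eclipsed 2.7 → 6.4 kcal/mol.
D (eclipsed): H(0°)/Cl(0°) eclipsed 1.5; OCH3(120°)/F(120°) eclipsed 1.8; Br(240°)/CHO(240°) eclipsed 2.6 → 5.9 kcal/mol.
A has the lowest total (2.6 kcal/mol).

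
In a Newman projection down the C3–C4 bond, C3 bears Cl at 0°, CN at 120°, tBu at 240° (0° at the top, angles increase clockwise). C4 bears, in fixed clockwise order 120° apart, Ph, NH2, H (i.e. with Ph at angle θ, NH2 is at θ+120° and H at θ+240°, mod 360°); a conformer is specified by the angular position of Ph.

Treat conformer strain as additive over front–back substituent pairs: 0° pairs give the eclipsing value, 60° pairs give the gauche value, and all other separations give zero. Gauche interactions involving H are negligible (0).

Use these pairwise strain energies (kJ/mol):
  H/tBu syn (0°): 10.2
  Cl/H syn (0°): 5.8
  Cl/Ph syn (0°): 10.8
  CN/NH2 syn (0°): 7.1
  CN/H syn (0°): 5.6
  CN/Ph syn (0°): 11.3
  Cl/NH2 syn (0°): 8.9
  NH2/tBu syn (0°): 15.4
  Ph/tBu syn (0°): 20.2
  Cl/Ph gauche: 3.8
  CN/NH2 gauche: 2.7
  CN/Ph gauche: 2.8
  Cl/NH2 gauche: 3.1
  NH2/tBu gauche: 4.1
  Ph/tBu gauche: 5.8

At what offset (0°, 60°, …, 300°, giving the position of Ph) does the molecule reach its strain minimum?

Ph at 0° is eclipsed. Cl at 0° is eclipsed with Ph at 0° (10.8); CN at 120° is eclipsed with NH2 at 120° (7.1); tBu at 240° is eclipsed with H at 240° (10.2). Total 28.1 kJ/mol.
Ph at 60° is staggered. Cl at 0° is gauche with Ph at 60° (3.8); CN at 120° is gauche with Ph at 60° (2.8); CN at 120° is gauche with NH2 at 180° (2.7); tBu at 240° is gauche with NH2 at 180° (4.1). Total 13.4 kJ/mol.
Ph at 120° is eclipsed. Cl at 0° is eclipsed with H at 0° (5.8); CN at 120° is eclipsed with Ph at 120° (11.3); tBu at 240° is eclipsed with NH2 at 240° (15.4). Total 32.5 kJ/mol.
Ph at 180° is staggered. Cl at 0° is gauche with NH2 at 300° (3.1); CN at 120° is gauche with Ph at 180° (2.8); tBu at 240° is gauche with Ph at 180° (5.8); tBu at 240° is gauche with NH2 at 300° (4.1). Total 15.8 kJ/mol.
Ph at 240° is eclipsed. Cl at 0° is eclipsed with NH2 at 0° (8.9); CN at 120° is eclipsed with H at 120° (5.6); tBu at 240° is eclipsed with Ph at 240° (20.2). Total 34.7 kJ/mol.
Ph at 300° is staggered. Cl at 0° is gauche with Ph at 300° (3.8); Cl at 0° is gauche with NH2 at 60° (3.1); CN at 120° is gauche with NH2 at 60° (2.7); tBu at 240° is gauche with Ph at 300° (5.8). Total 15.4 kJ/mol.
The minimum (13.4 kJ/mol) occurs with Ph at 60°.

60°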